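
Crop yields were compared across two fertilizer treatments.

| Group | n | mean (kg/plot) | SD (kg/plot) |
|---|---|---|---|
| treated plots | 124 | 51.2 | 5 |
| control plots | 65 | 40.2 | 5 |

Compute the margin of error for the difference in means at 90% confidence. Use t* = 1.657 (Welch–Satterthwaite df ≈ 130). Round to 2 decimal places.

SE₁ = s₁/√n₁ = 5/√124 = 0.4490; SE₂ = 5/√65 = 0.6202.
Independent samples, unequal variances: SE_diff = √(SE₁² + SE₂²) = √(0.201601 + 0.38464804) = 0.7657.
t* = 1.657, so margin of error = 1.657 × 0.7657 = 1.2688.

1.27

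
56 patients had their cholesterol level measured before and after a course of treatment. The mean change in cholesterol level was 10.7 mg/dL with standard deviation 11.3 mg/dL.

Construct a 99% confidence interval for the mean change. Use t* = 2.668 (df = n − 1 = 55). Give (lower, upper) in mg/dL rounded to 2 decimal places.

(6.67, 14.73)

Paired design: SE = s_d/√n = 11.3/√56 = 1.5100.
t* = 2.668; margin of error = 2.668 × 1.5100 = 4.0287.
10.7 ± 4.0287 → (6.67, 14.73).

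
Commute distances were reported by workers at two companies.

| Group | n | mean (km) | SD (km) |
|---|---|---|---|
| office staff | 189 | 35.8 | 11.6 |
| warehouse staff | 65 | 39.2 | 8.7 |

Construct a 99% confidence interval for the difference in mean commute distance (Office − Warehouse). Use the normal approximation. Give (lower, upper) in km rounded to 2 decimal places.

(-6.93, 0.13)

Per-group SEs: s₁/√n₁ = 11.6/√189 = 0.8438, s₂/√n₂ = 8.7/√65 = 1.0791.
Unpooled SE of the difference: √(0.71199844 + 1.16445681) = 1.3698.
Margin of error = z* · SE = 2.576 × 1.3698 = 3.5286.
x̄₁ − x̄₂ = 35.8 − 39.2 = -3.4000.
CI: -3.4000 ± 3.5286 = (-6.93, 0.13).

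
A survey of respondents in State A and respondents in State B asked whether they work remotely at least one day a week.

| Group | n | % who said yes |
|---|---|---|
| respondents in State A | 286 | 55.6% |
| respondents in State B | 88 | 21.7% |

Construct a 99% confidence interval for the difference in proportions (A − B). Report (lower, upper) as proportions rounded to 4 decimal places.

SE₁ = √(p̂₁(1−p̂₁)/n₁) = √(0.5560·0.4440/286) = 0.02938; SE₂ = √(0.2170·0.7830/88) = 0.04394.
Independent samples: SE of the difference = √(SE₁² + SE₂²) = √(0.0008631844 + 0.0019307236) = 0.05286.
z* for 99% confidence is 2.576, so the margin of error is 2.576 × 0.05286 = 0.13617.
Point estimate p̂₁ − p̂₂ = 0.5560 − 0.2170 = 0.3390.
0.3390 ± 0.13617 → (0.2028, 0.4752).

(0.2028, 0.4752)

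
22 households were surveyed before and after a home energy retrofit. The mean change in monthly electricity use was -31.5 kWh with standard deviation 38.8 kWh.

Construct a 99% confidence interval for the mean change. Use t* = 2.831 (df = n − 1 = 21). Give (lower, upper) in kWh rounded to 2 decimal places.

(-54.92, -8.08)

Paired design: SE = s_d/√n = 38.8/√22 = 8.2722.
t* = 2.831; margin of error = 2.831 × 8.2722 = 23.4186.
-31.5 ± 23.4186 → (-54.92, -8.08).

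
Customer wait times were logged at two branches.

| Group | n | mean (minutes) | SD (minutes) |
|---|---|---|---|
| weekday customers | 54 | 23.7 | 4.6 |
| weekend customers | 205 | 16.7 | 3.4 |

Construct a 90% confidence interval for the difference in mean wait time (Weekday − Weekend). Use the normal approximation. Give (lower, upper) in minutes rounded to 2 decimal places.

(5.90, 8.10)

SE₁ = s₁/√n₁ = 4.6/√54 = 0.6260; SE₂ = 3.4/√205 = 0.2375.
Independent samples, unequal variances: SE_diff = √(SE₁² + SE₂²) = √(0.391876 + 0.05640625) = 0.6695.
z* = 1.645, so margin of error = 1.645 × 0.6695 = 1.1013.
Difference in means = 23.7 − 16.7 = 7.0000.
7.0000 ± 1.1013 → (5.90, 8.10).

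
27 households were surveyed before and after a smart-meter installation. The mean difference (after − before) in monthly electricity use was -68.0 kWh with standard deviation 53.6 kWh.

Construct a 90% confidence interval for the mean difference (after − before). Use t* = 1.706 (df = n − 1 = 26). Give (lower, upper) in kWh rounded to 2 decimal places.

(-85.60, -50.40)

This is a matched-pairs design, so SE = s_d/√n = 53.6/√27 = 10.3153.
Margin = 1.706 × 10.3153 = 17.5979; the interval is -68.0 ± 17.5979 = (-85.60, -50.40).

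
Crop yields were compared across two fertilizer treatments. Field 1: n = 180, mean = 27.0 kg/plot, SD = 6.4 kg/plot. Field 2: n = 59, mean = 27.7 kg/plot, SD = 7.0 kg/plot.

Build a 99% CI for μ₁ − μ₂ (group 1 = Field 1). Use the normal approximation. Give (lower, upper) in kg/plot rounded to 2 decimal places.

SE₁ = s₁/√n₁ = 6.4/√180 = 0.4770; SE₂ = 7.0/√59 = 0.9113.
Independent samples, unequal variances: SE_diff = √(SE₁² + SE₂²) = √(0.227529 + 0.83046769) = 1.0286.
z* = 2.576, so margin of error = 2.576 × 1.0286 = 2.6497.
Difference in means = 27.0 − 27.7 = -0.7000.
-0.7000 ± 2.6497 → (-3.35, 1.95).

(-3.35, 1.95)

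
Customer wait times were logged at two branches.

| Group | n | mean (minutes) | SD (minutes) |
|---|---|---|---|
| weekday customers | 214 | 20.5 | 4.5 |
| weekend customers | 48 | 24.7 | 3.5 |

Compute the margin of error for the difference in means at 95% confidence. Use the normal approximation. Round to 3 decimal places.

1.159

Per-group SEs: s₁/√n₁ = 4.5/√214 = 0.3076, s₂/√n₂ = 3.5/√48 = 0.5052.
Unpooled SE of the difference: √(0.09461776 + 0.25522704) = 0.5915.
Margin of error = z* · SE = 1.960 × 0.5915 = 1.1593.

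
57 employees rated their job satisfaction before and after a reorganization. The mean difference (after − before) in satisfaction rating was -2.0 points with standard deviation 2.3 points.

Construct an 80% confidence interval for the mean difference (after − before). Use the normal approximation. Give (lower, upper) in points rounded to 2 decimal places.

(-2.39, -1.61)

Paired design: SE = s_d/√n = 2.3/√57 = 0.3046.
z* = 1.282; margin of error = 1.282 × 0.3046 = 0.3905.
-2.0 ± 0.3905 → (-2.39, -1.61).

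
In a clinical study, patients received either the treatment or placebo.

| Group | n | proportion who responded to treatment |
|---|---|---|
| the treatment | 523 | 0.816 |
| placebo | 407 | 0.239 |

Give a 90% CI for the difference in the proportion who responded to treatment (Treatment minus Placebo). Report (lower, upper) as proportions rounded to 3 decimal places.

(0.532, 0.622)

The two standard errors are √(0.8160×0.1840/523) = 0.01694 and √(0.2390×0.7610/407) = 0.02114.
Because the samples are independent, SE_diff = √(0.01694² + 0.02114²) = 0.02709.
Using z* = 1.645 for 90%, ME = 1.645 × 0.02709 = 0.04456.
p̂₁ − p̂₂ = 0.5770; interval 0.5770 ± 0.04456 gives (0.532, 0.622).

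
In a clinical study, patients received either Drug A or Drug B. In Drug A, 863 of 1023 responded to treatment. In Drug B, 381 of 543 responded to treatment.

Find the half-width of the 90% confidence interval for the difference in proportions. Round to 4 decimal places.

0.0373

First, p̂₁ = 863/1023 = 0.8436; p̂₂ = 381/543 = 0.7017.
The two standard errors are √(0.8436×0.1564/1023) = 0.01136 and √(0.7017×0.2983/543) = 0.01963.
Because the samples are independent, SE_diff = √(0.01136² + 0.01963²) = 0.02268.
Using z* = 1.645 for 90%, ME = 1.645 × 0.02268 = 0.03731.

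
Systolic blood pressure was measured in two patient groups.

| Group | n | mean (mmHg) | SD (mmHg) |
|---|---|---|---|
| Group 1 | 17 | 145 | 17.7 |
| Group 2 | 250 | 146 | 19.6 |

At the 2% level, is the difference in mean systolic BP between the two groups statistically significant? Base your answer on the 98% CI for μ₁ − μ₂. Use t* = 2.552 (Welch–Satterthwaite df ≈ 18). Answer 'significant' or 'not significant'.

not significant

Standard errors of each mean: 17.7/√17 = 4.2929 and 19.6/√250 = 1.2396.
SE(x̄₁ − x̄₂) = √(4.2929² + 1.2396²) = 4.4683 for independent samples with unequal variances.
With t* = 2.552, the margin is 2.552 × 4.4683 = 11.4031.
x̄₁ − x̄₂ = 145 − 146 = -1.0000; the interval is -1.0000 ± 11.4031 = (-12.4031, 10.4031).
The interval (-12.4031, 10.4031) contains 0, so the difference is not significant.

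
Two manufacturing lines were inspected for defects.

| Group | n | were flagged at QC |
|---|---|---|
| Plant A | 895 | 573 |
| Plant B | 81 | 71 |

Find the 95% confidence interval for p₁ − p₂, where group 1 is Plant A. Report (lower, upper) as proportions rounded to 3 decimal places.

(-0.315, -0.158)

Sample proportions: 573/895 = 0.6402, 71/81 = 0.8765.
Each SE is √(p̂(1−p̂)/n): √(0.6402·0.3598/895) = 0.01604 and √(0.8765·0.1235/81) = 0.03656.
SE(p̂₁ − p̂₂) = √(SE₁² + SE₂²) = √(0.0002572816 + 0.0013366336) = 0.03992, since the two samples are independent.
At 95% confidence z* = 1.960; margin = 1.960 × 0.03992 = 0.07824.
The difference is 0.6402 − 0.8765 = -0.2363, so the interval is -0.2363 ± 0.07824 = (-0.315, -0.158).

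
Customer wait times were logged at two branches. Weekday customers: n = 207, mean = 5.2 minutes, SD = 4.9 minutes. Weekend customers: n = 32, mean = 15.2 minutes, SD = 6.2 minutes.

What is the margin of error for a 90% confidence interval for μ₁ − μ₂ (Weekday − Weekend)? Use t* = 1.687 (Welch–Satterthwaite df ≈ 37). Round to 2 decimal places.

Per-group SEs: s₁/√n₁ = 4.9/√207 = 0.3406, s₂/√n₂ = 6.2/√32 = 1.0960.
Unpooled SE of the difference: √(0.11600836 + 1.201216) = 1.1477.
Margin of error = t* · SE = 1.687 × 1.1477 = 1.9362.

1.94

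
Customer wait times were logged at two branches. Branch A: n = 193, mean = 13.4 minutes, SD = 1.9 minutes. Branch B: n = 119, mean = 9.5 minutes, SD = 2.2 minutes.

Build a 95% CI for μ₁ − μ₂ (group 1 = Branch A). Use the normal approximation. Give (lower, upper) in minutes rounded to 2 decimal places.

(3.42, 4.38)

Per-group SEs: s₁/√n₁ = 1.9/√193 = 0.1368, s₂/√n₂ = 2.2/√119 = 0.2017.
Unpooled SE of the difference: √(0.01871424 + 0.04068289) = 0.2437.
Margin of error = z* · SE = 1.960 × 0.2437 = 0.4777.
x̄₁ − x̄₂ = 13.4 − 9.5 = 3.9000.
CI: 3.9000 ± 0.4777 = (3.42, 4.38).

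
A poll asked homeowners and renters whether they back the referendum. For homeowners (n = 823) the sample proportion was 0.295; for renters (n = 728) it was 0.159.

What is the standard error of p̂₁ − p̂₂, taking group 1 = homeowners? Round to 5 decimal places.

The two standard errors are √(0.2950×0.7050/823) = 0.01590 and √(0.1590×0.8410/728) = 0.01355.
Because the samples are independent, SE_diff = √(0.01590² + 0.01355²) = 0.02089.

0.02089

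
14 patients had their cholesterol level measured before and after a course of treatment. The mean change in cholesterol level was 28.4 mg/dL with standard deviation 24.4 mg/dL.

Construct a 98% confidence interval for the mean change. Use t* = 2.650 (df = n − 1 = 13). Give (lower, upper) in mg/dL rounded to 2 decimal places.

(11.12, 45.68)

Paired design: SE = s_d/√n = 24.4/√14 = 6.5212.
t* = 2.650; margin of error = 2.650 × 6.5212 = 17.2812.
28.4 ± 17.2812 → (11.12, 45.68).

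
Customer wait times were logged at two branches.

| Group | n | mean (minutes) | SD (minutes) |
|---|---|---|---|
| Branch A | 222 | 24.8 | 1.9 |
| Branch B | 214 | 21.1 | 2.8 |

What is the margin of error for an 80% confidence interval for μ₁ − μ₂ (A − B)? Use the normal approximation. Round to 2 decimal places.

0.29

SE₁ = s₁/√n₁ = 1.9/√222 = 0.1275; SE₂ = 2.8/√214 = 0.1914.
Independent samples, unequal variances: SE_diff = √(SE₁² + SE₂²) = √(0.01625625 + 0.03663396) = 0.2300.
z* = 1.282, so margin of error = 1.282 × 0.2300 = 0.2949.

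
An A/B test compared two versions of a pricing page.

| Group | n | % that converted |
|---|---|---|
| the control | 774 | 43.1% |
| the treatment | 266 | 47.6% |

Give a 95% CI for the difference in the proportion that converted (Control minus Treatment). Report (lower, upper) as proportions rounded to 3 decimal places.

The two standard errors are √(0.4310×0.5690/774) = 0.01780 and √(0.4760×0.5240/266) = 0.03062.
Because the samples are independent, SE_diff = √(0.01780² + 0.03062²) = 0.03542.
Using z* = 1.960 for 95%, ME = 1.960 × 0.03542 = 0.06942.
p̂₁ − p̂₂ = -0.0450; interval -0.0450 ± 0.06942 gives (-0.114, 0.024).

(-0.114, 0.024)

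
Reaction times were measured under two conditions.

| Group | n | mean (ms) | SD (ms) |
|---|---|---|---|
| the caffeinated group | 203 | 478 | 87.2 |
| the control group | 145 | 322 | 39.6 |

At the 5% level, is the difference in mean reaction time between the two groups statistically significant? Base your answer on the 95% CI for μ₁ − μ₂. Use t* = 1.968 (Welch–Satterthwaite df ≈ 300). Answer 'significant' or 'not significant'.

significant

SE₁ = s₁/√n₁ = 87.2/√203 = 6.1202; SE₂ = 39.6/√145 = 3.2886.
Independent samples, unequal variances: SE_diff = √(SE₁² + SE₂²) = √(37.45684804 + 10.81488996) = 6.9478.
t* = 1.968, so margin of error = 1.968 × 6.9478 = 13.6733.
Difference in means = 478 − 322 = 156.0000.
156.0000 ± 13.6733 → (142.3267, 169.6733).
The interval (142.3267, 169.6733) does not contain 0, so the difference is significant.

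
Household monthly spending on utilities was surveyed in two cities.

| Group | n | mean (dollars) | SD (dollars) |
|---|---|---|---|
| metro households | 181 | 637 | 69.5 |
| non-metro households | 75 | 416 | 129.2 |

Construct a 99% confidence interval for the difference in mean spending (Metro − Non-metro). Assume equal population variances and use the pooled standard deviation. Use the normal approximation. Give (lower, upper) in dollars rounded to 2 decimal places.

Pooled variance s_p² = [180·69.5² + 74·129.2²] / (181+75−2) = 8286.2219, so s_p = 91.0287.
SE_diff = s_p·√(1/n₁ + 1/n₂) = 91.0287·√(1/181 + 1/75) = 12.5005.
z* = 2.576; margin = 2.576 × 12.5005 = 32.2013.
Difference = 637 − 416 = 221.0000.
221.0000 ± 32.2013 → (188.80, 253.20).

(188.80, 253.20)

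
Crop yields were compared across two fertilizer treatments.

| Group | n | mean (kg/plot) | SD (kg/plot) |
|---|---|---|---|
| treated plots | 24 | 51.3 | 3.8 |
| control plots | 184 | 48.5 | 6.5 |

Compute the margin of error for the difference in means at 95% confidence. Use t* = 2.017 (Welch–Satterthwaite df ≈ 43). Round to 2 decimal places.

SE₁ = s₁/√n₁ = 3.8/√24 = 0.7757; SE₂ = 6.5/√184 = 0.4792.
Independent samples, unequal variances: SE_diff = √(SE₁² + SE₂²) = √(0.60171049 + 0.22963264) = 0.9118.
t* = 2.017, so margin of error = 2.017 × 0.9118 = 1.8391.

1.84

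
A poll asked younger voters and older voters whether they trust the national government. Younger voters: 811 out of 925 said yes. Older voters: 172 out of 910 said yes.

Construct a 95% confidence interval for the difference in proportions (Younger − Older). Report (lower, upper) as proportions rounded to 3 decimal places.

(0.655, 0.721)

p̂₁ = 811/925 = 0.8768 and p̂₂ = 172/910 = 0.1890.
SE₁ = √(p̂₁(1−p̂₁)/n₁) = √(0.8768·0.1232/925) = 0.01081; SE₂ = √(0.1890·0.8110/910) = 0.01298.
Independent samples: SE of the difference = √(SE₁² + SE₂²) = √(0.0001168561 + 0.0001684804) = 0.01689.
z* for 95% confidence is 1.960, so the margin of error is 1.960 × 0.01689 = 0.03310.
Point estimate p̂₁ − p̂₂ = 0.8768 − 0.1890 = 0.6878.
0.6878 ± 0.03310 → (0.655, 0.721).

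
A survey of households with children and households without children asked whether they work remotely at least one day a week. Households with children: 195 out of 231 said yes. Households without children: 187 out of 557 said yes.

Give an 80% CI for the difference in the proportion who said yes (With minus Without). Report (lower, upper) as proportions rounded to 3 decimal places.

(0.469, 0.548)

p̂₁ = 195/231 = 0.8442 and p̂₂ = 187/557 = 0.3357.
SE₁ = √(p̂₁(1−p̂₁)/n₁) = √(0.8442·0.1558/231) = 0.02386; SE₂ = √(0.3357·0.6643/557) = 0.02001.
Independent samples: SE of the difference = √(SE₁² + SE₂²) = √(0.0005692996 + 0.0004004001) = 0.03114.
z* for 80% confidence is 1.282, so the margin of error is 1.282 × 0.03114 = 0.03992.
Point estimate p̂₁ − p̂₂ = 0.8442 − 0.3357 = 0.5085.
0.5085 ± 0.03992 → (0.469, 0.548).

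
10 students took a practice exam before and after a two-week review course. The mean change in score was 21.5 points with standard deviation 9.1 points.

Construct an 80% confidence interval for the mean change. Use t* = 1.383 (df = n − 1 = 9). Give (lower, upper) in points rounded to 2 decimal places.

(17.52, 25.48)

Paired design: SE = s_d/√n = 9.1/√10 = 2.8777.
t* = 1.383; margin of error = 1.383 × 2.8777 = 3.9799.
21.5 ± 3.9799 → (17.52, 25.48).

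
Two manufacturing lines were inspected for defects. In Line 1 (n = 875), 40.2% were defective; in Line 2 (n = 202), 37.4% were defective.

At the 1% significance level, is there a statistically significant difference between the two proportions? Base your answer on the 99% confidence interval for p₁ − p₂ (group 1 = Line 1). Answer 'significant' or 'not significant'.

SE₁ = √(p̂₁(1−p̂₁)/n₁) = √(0.4020·0.5980/875) = 0.01658; SE₂ = √(0.3740·0.6260/202) = 0.03404.
Independent samples: SE of the difference = √(SE₁² + SE₂²) = √(0.0002748964 + 0.0011587216) = 0.03786.
z* for 99% confidence is 2.576, so the margin of error is 2.576 × 0.03786 = 0.09753.
Point estimate p̂₁ − p̂₂ = 0.4020 − 0.3740 = 0.0280.
0.0280 ± 0.09753 → (-0.06953, 0.12553).
The interval (-0.06953, 0.12553) contains 0, so the difference is not significant.

not significant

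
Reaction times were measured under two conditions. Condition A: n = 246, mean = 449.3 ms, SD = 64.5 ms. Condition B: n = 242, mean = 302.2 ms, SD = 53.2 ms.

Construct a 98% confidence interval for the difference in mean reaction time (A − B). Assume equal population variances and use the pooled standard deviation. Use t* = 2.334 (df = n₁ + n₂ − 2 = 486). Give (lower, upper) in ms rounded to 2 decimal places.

Pooled variance s_p² = [245·64.5² + 241·53.2²] / (246+242−2) = 3500.7183, so s_p = 59.1669.
SE_diff = s_p·√(1/n₁ + 1/n₂) = 59.1669·√(1/246 + 1/242) = 5.3569.
t* = 2.334; margin = 2.334 × 5.3569 = 12.5030.
Difference = 449.3 − 302.2 = 147.1000.
147.1000 ± 12.5030 → (134.60, 159.60).

(134.60, 159.60)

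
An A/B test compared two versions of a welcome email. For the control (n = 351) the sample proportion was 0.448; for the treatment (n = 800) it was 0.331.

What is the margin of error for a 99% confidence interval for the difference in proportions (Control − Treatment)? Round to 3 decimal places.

The two standard errors are √(0.4480×0.5520/351) = 0.02654 and √(0.3310×0.6690/800) = 0.01664.
Because the samples are independent, SE_diff = √(0.02654² + 0.01664²) = 0.03133.
Using z* = 2.576 for 99%, ME = 2.576 × 0.03133 = 0.08071.

0.081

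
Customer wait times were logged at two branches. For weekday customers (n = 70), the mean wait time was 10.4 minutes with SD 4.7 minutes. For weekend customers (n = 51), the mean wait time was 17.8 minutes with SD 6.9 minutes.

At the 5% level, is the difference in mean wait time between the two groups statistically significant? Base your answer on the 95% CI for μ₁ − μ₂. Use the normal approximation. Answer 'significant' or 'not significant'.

Per-group SEs: s₁/√n₁ = 4.7/√70 = 0.5618, s₂/√n₂ = 6.9/√51 = 0.9662.
Unpooled SE of the difference: √(0.31561924 + 0.93354244) = 1.1177.
Margin of error = z* · SE = 1.960 × 1.1177 = 2.1907.
x̄₁ − x̄₂ = 10.4 − 17.8 = -7.4000.
CI: -7.4000 ± 2.1907 = (-9.5907, -5.2093).
The interval (-9.5907, -5.2093) does not contain 0, so the difference is significant.

significant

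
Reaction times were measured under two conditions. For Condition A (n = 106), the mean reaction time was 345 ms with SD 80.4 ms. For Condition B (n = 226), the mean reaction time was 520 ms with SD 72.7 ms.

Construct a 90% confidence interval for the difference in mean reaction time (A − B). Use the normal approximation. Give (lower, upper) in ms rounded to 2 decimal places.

Standard errors of each mean: 80.4/√106 = 7.8091 and 72.7/√226 = 4.8359.
SE(x̄₁ − x̄₂) = √(7.8091² + 4.8359²) = 9.1852 for independent samples with unequal variances.
With z* = 1.645, the margin is 1.645 × 9.1852 = 15.1097.
x̄₁ − x̄₂ = 345 − 520 = -175.0000; the interval is -175.0000 ± 15.1097 = (-190.11, -159.89).

(-190.11, -159.89)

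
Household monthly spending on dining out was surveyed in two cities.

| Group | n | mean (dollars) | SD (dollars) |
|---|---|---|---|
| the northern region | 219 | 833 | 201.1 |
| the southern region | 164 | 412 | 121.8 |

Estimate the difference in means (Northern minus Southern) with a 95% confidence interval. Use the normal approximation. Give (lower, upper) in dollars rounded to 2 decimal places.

(388.49, 453.51)

SE₁ = s₁/√n₁ = 201.1/√219 = 13.5891; SE₂ = 121.8/√164 = 9.5110.
Independent samples, unequal variances: SE_diff = √(SE₁² + SE₂²) = √(184.66363881 + 90.459121) = 16.5868.
z* = 1.960, so margin of error = 1.960 × 16.5868 = 32.5101.
Difference in means = 833 − 412 = 421.0000.
421.0000 ± 32.5101 → (388.49, 453.51).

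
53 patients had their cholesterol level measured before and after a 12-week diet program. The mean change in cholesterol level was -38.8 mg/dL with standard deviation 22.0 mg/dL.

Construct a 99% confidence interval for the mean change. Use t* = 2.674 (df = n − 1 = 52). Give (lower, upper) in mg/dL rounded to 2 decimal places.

This is a matched-pairs design, so SE = s_d/√n = 22.0/√53 = 3.0219.
Margin = 2.674 × 3.0219 = 8.0806; the interval is -38.8 ± 8.0806 = (-46.88, -30.72).

(-46.88, -30.72)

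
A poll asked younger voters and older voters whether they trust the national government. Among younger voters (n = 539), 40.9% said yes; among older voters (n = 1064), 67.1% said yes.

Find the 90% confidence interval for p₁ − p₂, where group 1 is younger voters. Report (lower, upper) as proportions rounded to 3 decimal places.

(-0.304, -0.220)

Each SE is √(p̂(1−p̂)/n): √(0.4090·0.5910/539) = 0.02118 and √(0.6710·0.3290/1064) = 0.01440.
SE(p̂₁ − p̂₂) = √(SE₁² + SE₂²) = √(0.0004485924 + 0.00020736) = 0.02561, since the two samples are independent.
At 90% confidence z* = 1.645; margin = 1.645 × 0.02561 = 0.04213.
The difference is 0.4090 − 0.6710 = -0.2620, so the interval is -0.2620 ± 0.04213 = (-0.304, -0.220).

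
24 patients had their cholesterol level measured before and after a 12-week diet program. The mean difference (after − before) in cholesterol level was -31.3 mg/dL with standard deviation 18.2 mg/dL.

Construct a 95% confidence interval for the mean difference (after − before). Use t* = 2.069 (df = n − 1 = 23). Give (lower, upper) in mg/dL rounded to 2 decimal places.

Paired design: SE = s_d/√n = 18.2/√24 = 3.7151.
t* = 2.069; margin of error = 2.069 × 3.7151 = 7.6865.
-31.3 ± 7.6865 → (-38.99, -23.61).

(-38.99, -23.61)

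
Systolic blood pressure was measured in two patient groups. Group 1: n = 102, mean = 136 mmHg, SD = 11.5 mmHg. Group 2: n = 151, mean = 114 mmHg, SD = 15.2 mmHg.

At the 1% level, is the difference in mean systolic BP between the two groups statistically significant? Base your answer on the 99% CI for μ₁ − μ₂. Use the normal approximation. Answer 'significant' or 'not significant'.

SE₁ = s₁/√n₁ = 11.5/√102 = 1.1387; SE₂ = 15.2/√151 = 1.2370.
Independent samples, unequal variances: SE_diff = √(SE₁² + SE₂²) = √(1.29663769 + 1.530169) = 1.6813.
z* = 2.576, so margin of error = 2.576 × 1.6813 = 4.3310.
Difference in means = 136 − 114 = 22.0000.
22.0000 ± 4.3310 → (17.6690, 26.3310).
The interval (17.6690, 26.3310) does not contain 0, so the difference is significant.

significant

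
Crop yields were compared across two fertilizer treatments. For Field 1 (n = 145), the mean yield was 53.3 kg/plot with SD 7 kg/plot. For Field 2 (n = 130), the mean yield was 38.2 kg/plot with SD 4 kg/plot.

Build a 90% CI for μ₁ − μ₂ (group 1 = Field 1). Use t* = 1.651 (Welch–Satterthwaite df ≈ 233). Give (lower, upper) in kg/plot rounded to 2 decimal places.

(13.98, 16.22)

Standard errors of each mean: 7/√145 = 0.5813 and 4/√130 = 0.3508.
SE(x̄₁ − x̄₂) = √(0.5813² + 0.3508²) = 0.6789 for independent samples with unequal variances.
With t* = 1.651, the margin is 1.651 × 0.6789 = 1.1209.
x̄₁ − x̄₂ = 53.3 − 38.2 = 15.1000; the interval is 15.1000 ± 1.1209 = (13.98, 16.22).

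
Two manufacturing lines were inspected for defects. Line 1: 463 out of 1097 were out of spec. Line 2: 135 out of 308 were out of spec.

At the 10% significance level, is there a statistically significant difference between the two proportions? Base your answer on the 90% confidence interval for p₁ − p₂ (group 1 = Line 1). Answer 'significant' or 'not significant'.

not significant

p̂₁ = 463/1097 = 0.4221 and p̂₂ = 135/308 = 0.4383.
SE₁ = √(p̂₁(1−p̂₁)/n₁) = √(0.4221·0.5779/1097) = 0.01491; SE₂ = √(0.4383·0.5617/308) = 0.02827.
Independent samples: SE of the difference = √(SE₁² + SE₂²) = √(0.0002223081 + 0.0007991929) = 0.03196.
z* for 90% confidence is 1.645, so the margin of error is 1.645 × 0.03196 = 0.05257.
Point estimate p̂₁ − p̂₂ = 0.4221 − 0.4383 = -0.0162.
-0.0162 ± 0.05257 → (-0.06877, 0.03637).
The interval (-0.06877, 0.03637) contains 0, so the difference is not significant.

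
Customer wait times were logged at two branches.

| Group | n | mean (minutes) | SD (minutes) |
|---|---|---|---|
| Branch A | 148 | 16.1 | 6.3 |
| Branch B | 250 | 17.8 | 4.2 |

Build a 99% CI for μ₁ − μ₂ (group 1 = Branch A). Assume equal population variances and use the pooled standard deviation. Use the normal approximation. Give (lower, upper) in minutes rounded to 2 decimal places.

Pooled variance s_p² = [147·6.3² + 249·4.2²] / (148+250−2) = 25.8252, so s_p = 5.0819.
SE_diff = s_p·√(1/n₁ + 1/n₂) = 5.0819·√(1/148 + 1/250) = 0.5271.
z* = 2.576; margin = 2.576 × 0.5271 = 1.3578.
Difference = 16.1 − 17.8 = -1.7000.
-1.7000 ± 1.3578 → (-3.06, -0.34).

(-3.06, -0.34)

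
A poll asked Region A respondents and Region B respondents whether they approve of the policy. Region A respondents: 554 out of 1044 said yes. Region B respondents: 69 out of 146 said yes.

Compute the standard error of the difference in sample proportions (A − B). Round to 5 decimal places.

Sample proportions: 554/1044 = 0.5307, 69/146 = 0.4726.
Each SE is √(p̂(1−p̂)/n): √(0.5307·0.4693/1044) = 0.01545 and √(0.4726·0.5274/146) = 0.04132.
SE(p̂₁ − p̂₂) = √(SE₁² + SE₂²) = √(0.0002387025 + 0.0017073424) = 0.04411, since the two samples are independent.

0.04411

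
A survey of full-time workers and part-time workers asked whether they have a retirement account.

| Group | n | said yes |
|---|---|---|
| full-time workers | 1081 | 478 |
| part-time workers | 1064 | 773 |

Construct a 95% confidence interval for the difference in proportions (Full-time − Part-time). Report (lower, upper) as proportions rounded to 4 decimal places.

p̂₁ = 478/1081 = 0.4422 and p̂₂ = 773/1064 = 0.7265.
SE₁ = √(p̂₁(1−p̂₁)/n₁) = √(0.4422·0.5578/1081) = 0.01511; SE₂ = √(0.7265·0.2735/1064) = 0.01367.
Independent samples: SE of the difference = √(SE₁² + SE₂²) = √(0.0002283121 + 0.0001868689) = 0.02038.
z* for 95% confidence is 1.960, so the margin of error is 1.960 × 0.02038 = 0.03994.
Point estimate p̂₁ − p̂₂ = 0.4422 − 0.7265 = -0.2843.
-0.2843 ± 0.03994 → (-0.3242, -0.2444).

(-0.3242, -0.2444)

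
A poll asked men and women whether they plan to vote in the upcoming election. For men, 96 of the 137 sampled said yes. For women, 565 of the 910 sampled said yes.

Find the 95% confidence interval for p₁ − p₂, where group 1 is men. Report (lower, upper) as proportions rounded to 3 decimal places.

First, p̂₁ = 96/137 = 0.7007; p̂₂ = 565/910 = 0.6209.
The two standard errors are √(0.7007×0.2993/137) = 0.03913 and √(0.6209×0.3791/910) = 0.01608.
Because the samples are independent, SE_diff = √(0.03913² + 0.01608²) = 0.04231.
Using z* = 1.960 for 95%, ME = 1.960 × 0.04231 = 0.08293.
p̂₁ − p̂₂ = 0.0798; interval 0.0798 ± 0.08293 gives (-0.003, 0.163).

(-0.003, 0.163)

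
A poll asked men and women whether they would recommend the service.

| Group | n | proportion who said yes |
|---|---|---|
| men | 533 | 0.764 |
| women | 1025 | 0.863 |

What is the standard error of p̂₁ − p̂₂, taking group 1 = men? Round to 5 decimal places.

0.02130

SE₁ = √(p̂₁(1−p̂₁)/n₁) = √(0.7640·0.2360/533) = 0.01839; SE₂ = √(0.8630·0.1370/1025) = 0.01074.
Independent samples: SE of the difference = √(SE₁² + SE₂²) = √(0.0003381921 + 0.0001153476) = 0.02130.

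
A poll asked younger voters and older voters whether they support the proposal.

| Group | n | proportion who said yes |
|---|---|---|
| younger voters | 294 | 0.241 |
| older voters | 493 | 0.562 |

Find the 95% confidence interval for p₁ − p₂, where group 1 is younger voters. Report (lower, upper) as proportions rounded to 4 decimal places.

Each SE is √(p̂(1−p̂)/n): √(0.2410·0.7590/294) = 0.02494 and √(0.5620·0.4380/493) = 0.02235.
SE(p̂₁ − p̂₂) = √(SE₁² + SE₂²) = √(0.0006220036 + 0.0004995225) = 0.03349, since the two samples are independent.
At 95% confidence z* = 1.960; margin = 1.960 × 0.03349 = 0.06564.
The difference is 0.2410 − 0.5620 = -0.3210, so the interval is -0.3210 ± 0.06564 = (-0.3866, -0.2554).

(-0.3866, -0.2554)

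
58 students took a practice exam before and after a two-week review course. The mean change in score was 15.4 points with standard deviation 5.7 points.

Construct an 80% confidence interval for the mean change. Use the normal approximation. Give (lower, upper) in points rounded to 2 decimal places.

(14.44, 16.36)

Paired design: SE = s_d/√n = 5.7/√58 = 0.7484.
z* = 1.282; margin of error = 1.282 × 0.7484 = 0.9594.
15.4 ± 0.9594 → (14.44, 16.36).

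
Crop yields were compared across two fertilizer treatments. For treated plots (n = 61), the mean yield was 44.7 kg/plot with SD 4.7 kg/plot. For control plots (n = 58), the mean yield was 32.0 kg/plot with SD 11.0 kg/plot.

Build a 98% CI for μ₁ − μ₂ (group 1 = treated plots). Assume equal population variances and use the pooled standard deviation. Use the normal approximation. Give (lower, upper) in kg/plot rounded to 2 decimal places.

(9.12, 16.28)

s_p = √[((n₁−1)s₁² + (n₂−1)s₂²)/(n₁+n₂−2)] = √[(60·4.7² + 57·11.0²)/117] = 8.3831.
SE = 8.3831·√(1/61 + 1/58) = 1.5374.
With z* = 2.326, margin = 2.326 × 1.5374 = 3.5760.
x̄₁ − x̄₂ = 44.7 − 32.0 = 12.7000; interval 12.7000 ± 3.5760 = (9.12, 16.28).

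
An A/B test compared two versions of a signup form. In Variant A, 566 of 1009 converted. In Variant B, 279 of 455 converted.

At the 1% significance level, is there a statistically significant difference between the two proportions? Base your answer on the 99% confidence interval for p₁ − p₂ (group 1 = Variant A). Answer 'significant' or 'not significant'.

not significant

Sample proportions: 566/1009 = 0.5610, 279/455 = 0.6132.
Each SE is √(p̂(1−p̂)/n): √(0.5610·0.4390/1009) = 0.01562 and √(0.6132·0.3868/455) = 0.02283.
SE(p̂₁ − p̂₂) = √(SE₁² + SE₂²) = √(0.0002439844 + 0.0005212089) = 0.02766, since the two samples are independent.
At 99% confidence z* = 2.576; margin = 2.576 × 0.02766 = 0.07125.
The difference is 0.5610 − 0.6132 = -0.0522, so the interval is -0.0522 ± 0.07125 = (-0.12345, 0.01905).
The interval (-0.12345, 0.01905) contains 0, so the difference is not significant.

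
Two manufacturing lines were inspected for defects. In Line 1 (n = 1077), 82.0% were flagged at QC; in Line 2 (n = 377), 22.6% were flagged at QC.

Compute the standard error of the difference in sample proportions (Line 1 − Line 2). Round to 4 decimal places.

Each SE is √(p̂(1−p̂)/n): √(0.8200·0.1800/1077) = 0.01171 and √(0.2260·0.7740/377) = 0.02154.
SE(p̂₁ − p̂₂) = √(SE₁² + SE₂²) = √(0.0001371241 + 0.0004639716) = 0.02452, since the two samples are independent.

0.0245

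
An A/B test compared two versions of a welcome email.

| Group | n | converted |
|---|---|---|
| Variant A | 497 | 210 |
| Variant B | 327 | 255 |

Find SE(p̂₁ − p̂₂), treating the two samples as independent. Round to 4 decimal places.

Sample proportions: 210/497 = 0.4225, 255/327 = 0.7798.
Each SE is √(p̂(1−p̂)/n): √(0.4225·0.5775/497) = 0.02216 and √(0.7798·0.2202/327) = 0.02292.
SE(p̂₁ − p̂₂) = √(SE₁² + SE₂²) = √(0.0004910656 + 0.0005253264) = 0.03188, since the two samples are independent.

0.0319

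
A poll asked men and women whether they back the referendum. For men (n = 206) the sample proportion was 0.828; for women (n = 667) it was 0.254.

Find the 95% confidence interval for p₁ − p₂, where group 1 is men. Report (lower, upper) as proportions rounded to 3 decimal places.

(0.513, 0.635)

Each SE is √(p̂(1−p̂)/n): √(0.8280·0.1720/206) = 0.02629 and √(0.2540·0.7460/667) = 0.01685.
SE(p̂₁ − p̂₂) = √(SE₁² + SE₂²) = √(0.0006911641 + 0.0002839225) = 0.03123, since the two samples are independent.
At 95% confidence z* = 1.960; margin = 1.960 × 0.03123 = 0.06121.
The difference is 0.8280 − 0.2540 = 0.5740, so the interval is 0.5740 ± 0.06121 = (0.513, 0.635).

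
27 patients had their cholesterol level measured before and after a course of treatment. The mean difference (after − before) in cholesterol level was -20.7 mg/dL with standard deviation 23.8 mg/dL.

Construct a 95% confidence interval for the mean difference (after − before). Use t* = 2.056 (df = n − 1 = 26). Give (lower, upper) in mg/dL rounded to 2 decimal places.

Paired design: SE = s_d/√n = 23.8/√27 = 4.5803.
t* = 2.056; margin of error = 2.056 × 4.5803 = 9.4171.
-20.7 ± 9.4171 → (-30.12, -11.28).

(-30.12, -11.28)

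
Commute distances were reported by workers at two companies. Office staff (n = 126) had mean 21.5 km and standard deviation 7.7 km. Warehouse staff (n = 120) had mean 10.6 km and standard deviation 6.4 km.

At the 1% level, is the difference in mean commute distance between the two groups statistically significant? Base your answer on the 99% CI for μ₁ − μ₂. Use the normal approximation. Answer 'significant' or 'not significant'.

Standard errors of each mean: 7.7/√126 = 0.6860 and 6.4/√120 = 0.5842.
SE(x̄₁ − x̄₂) = √(0.6860² + 0.5842²) = 0.9010 for independent samples with unequal variances.
With z* = 2.576, the margin is 2.576 × 0.9010 = 2.3210.
x̄₁ − x̄₂ = 21.5 − 10.6 = 10.9000; the interval is 10.9000 ± 2.3210 = (8.5790, 13.2210).
The interval (8.5790, 13.2210) does not contain 0, so the difference is significant.

significant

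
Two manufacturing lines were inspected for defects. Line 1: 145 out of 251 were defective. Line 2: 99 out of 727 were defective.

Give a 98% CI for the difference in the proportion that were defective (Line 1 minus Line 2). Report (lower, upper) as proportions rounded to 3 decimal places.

(0.363, 0.520)

Sample proportions: 145/251 = 0.5777, 99/727 = 0.1362.
Each SE is √(p̂(1−p̂)/n): √(0.5777·0.4223/251) = 0.03118 and √(0.1362·0.8638/727) = 0.01272.
SE(p̂₁ − p̂₂) = √(SE₁² + SE₂²) = √(0.0009721924 + 0.0001617984) = 0.03367, since the two samples are independent.
At 98% confidence z* = 2.326; margin = 2.326 × 0.03367 = 0.07832.
The difference is 0.5777 − 0.1362 = 0.4415, so the interval is 0.4415 ± 0.07832 = (0.363, 0.520).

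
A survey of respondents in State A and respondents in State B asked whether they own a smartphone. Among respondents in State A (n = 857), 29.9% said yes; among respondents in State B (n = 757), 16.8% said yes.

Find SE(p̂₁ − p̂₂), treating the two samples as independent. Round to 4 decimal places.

The two standard errors are √(0.2990×0.7010/857) = 0.01564 and √(0.1680×0.8320/757) = 0.01359.
Because the samples are independent, SE_diff = √(0.01564² + 0.01359²) = 0.02072.

0.0207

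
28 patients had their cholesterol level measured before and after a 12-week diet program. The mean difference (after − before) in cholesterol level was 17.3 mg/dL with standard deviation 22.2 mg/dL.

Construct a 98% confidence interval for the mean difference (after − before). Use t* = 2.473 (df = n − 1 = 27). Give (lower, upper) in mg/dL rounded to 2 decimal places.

This is a matched-pairs design, so SE = s_d/√n = 22.2/√28 = 4.1954.
Margin = 2.473 × 4.1954 = 10.3752; the interval is 17.3 ± 10.3752 = (6.92, 27.68).

(6.92, 27.68)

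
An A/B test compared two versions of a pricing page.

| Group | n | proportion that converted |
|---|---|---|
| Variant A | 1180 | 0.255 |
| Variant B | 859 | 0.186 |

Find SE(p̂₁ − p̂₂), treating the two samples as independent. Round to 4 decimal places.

SE₁ = √(p̂₁(1−p̂₁)/n₁) = √(0.2550·0.7450/1180) = 0.01269; SE₂ = √(0.1860·0.8140/859) = 0.01328.
Independent samples: SE of the difference = √(SE₁² + SE₂²) = √(0.0001610361 + 0.0001763584) = 0.01837.

0.0184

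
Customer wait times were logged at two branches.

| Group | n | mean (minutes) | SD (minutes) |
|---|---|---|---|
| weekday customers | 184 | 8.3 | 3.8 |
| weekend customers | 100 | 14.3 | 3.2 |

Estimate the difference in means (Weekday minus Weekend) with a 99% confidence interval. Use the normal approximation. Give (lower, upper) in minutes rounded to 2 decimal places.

SE₁ = s₁/√n₁ = 3.8/√184 = 0.2801; SE₂ = 3.2/√100 = 0.3200.
Independent samples, unequal variances: SE_diff = √(SE₁² + SE₂²) = √(0.07845601 + 0.1024) = 0.4253.
z* = 2.576, so margin of error = 2.576 × 0.4253 = 1.0956.
Difference in means = 8.3 − 14.3 = -6.0000.
-6.0000 ± 1.0956 → (-7.10, -4.90).

(-7.10, -4.90)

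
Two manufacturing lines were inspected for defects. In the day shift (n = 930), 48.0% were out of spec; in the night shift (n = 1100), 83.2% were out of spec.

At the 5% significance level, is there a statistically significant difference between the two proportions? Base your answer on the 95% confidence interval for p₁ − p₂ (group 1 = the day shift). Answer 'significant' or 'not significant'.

The two standard errors are √(0.4800×0.5200/930) = 0.01638 and √(0.8320×0.1680/1100) = 0.01127.
Because the samples are independent, SE_diff = √(0.01638² + 0.01127²) = 0.01988.
Using z* = 1.960 for 95%, ME = 1.960 × 0.01988 = 0.03896.
p̂₁ − p̂₂ = -0.3520; interval -0.3520 ± 0.03896 gives (-0.39096, -0.31304).
The interval (-0.39096, -0.31304) does not contain 0, so the difference is significant.

significant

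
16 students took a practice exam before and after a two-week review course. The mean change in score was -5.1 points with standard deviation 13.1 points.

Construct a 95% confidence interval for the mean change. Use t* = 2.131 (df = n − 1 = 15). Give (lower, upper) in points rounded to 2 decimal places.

This is a matched-pairs design, so SE = s_d/√n = 13.1/√16 = 3.2750.
Margin = 2.131 × 3.2750 = 6.9790; the interval is -5.1 ± 6.9790 = (-12.08, 1.88).

(-12.08, 1.88)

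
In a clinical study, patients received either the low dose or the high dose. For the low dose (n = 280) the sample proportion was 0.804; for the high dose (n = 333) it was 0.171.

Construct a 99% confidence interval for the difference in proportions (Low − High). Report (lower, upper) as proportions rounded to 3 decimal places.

(0.552, 0.714)

SE₁ = √(p̂₁(1−p̂₁)/n₁) = √(0.8040·0.1960/280) = 0.02372; SE₂ = √(0.1710·0.8290/333) = 0.02063.
Independent samples: SE of the difference = √(SE₁² + SE₂²) = √(0.0005626384 + 0.0004255969) = 0.03144.
z* for 99% confidence is 2.576, so the margin of error is 2.576 × 0.03144 = 0.08099.
Point estimate p̂₁ − p̂₂ = 0.8040 − 0.1710 = 0.6330.
0.6330 ± 0.08099 → (0.552, 0.714).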